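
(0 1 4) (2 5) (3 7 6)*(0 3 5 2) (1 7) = (0 7 6 5) (1 4 3) 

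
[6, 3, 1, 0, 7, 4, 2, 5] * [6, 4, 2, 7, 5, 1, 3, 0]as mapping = [0→3, 1→7, 2→4, 3→6, 4→0, 5→5, 6→2, 7→1]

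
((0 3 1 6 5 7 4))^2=(0 1 5 4 3 6 7)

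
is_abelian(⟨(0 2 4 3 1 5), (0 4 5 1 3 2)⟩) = no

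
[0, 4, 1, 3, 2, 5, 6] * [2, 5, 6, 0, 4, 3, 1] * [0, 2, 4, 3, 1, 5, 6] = [4, 1, 5, 0, 6, 3, 2]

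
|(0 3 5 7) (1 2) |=4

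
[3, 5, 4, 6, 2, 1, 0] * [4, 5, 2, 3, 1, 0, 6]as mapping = [0→3, 1→0, 2→1, 3→6, 4→2, 5→5, 6→4]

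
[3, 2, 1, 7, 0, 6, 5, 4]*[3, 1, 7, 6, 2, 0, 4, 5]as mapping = [0→6, 1→7, 2→1, 3→5, 4→3, 5→4, 6→0, 7→2]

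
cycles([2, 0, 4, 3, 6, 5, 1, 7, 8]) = (0 2 4 6 1)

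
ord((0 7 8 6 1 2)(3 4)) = 6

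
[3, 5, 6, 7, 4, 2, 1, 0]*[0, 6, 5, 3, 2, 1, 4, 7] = [3, 1, 4, 7, 2, 5, 6, 0]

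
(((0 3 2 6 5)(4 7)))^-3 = (0 2 5 3 6)(4 7)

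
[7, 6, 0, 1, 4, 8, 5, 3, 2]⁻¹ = [2, 3, 8, 7, 4, 6, 1, 0, 5]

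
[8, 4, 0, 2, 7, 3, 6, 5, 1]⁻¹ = [2, 8, 3, 5, 1, 7, 6, 4, 0]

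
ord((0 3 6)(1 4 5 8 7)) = 15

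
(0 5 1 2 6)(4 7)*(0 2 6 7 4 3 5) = (1 6 2 7 3 5)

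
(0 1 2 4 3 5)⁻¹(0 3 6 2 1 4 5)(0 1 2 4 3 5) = (0 1 5 6 4 2 3)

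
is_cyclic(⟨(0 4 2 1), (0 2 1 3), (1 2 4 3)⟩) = no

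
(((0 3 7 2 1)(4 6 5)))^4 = (0 1 2 7 3)(4 6 5)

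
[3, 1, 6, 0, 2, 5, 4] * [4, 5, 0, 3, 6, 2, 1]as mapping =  [0→3, 1→5, 2→1, 3→4, 4→0, 5→2, 6→6]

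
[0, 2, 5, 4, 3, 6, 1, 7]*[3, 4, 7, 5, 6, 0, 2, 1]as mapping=[0→3, 1→7, 2→0, 3→6, 4→5, 5→2, 6→4, 7→1]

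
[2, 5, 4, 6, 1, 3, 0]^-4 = [1, 6, 5, 2, 3, 0, 4]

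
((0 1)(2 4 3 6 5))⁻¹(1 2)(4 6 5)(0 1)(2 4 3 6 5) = (0 4)(2 3 5)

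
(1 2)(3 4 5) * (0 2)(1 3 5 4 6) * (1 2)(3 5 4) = (0 1)(2 5 4 3 6)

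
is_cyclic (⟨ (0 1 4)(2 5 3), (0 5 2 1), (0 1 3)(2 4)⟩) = no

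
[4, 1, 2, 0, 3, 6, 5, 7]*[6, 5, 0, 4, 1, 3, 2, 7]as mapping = [0→1, 1→5, 2→0, 3→6, 4→4, 5→2, 6→3, 7→7]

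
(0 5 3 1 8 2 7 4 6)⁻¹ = (0 6 4 7 2 8 1 3 5)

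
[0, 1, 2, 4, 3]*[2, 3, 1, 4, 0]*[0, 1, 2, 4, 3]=[2, 4, 1, 0, 3]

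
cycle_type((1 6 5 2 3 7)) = 6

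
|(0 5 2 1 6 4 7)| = 7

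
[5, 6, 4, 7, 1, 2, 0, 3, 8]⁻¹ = [6, 4, 5, 7, 2, 0, 1, 3, 8]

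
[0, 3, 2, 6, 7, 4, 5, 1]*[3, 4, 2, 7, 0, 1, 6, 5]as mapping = [0→3, 1→7, 2→2, 3→6, 4→5, 5→0, 6→1, 7→4]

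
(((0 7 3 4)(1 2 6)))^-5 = (0 4 3 7)(1 2 6)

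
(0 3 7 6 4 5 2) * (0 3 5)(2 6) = (0 5 6 4)(2 3 7)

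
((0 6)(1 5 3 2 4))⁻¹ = (0 6)(1 4 2 3 5)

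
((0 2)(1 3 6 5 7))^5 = (0 2)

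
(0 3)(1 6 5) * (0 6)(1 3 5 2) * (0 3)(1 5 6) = (0 6 2 5)(1 3)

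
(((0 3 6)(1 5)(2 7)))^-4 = (0 6 3)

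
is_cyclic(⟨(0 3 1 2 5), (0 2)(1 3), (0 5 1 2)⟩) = no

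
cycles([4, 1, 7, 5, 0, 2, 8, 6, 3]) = (0 4)(2 7 6 8 3 5)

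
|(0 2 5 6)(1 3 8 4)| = 4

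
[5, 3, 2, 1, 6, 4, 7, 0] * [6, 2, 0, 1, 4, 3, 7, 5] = [3, 1, 0, 2, 7, 4, 5, 6]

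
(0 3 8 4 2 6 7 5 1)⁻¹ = (0 1 5 7 6 2 4 8 3)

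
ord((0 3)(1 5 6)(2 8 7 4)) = 12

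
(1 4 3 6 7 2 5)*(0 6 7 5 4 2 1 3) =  (0 6 5 3 7 1 2 4)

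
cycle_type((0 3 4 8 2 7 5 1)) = 8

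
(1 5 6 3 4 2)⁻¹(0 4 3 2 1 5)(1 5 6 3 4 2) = (0 2 4 1 5 6)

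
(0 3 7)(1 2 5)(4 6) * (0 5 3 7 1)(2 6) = (0 7 5)(1 6 4 2 3)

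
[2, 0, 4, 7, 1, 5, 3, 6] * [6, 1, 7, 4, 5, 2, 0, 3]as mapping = [0→7, 1→6, 2→5, 3→3, 4→1, 5→2, 6→4, 7→0]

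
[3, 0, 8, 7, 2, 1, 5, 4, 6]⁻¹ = [1, 5, 4, 0, 7, 6, 8, 3, 2]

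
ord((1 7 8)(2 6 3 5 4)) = 15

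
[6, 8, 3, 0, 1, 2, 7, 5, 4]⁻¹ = [3, 4, 5, 2, 8, 7, 0, 6, 1]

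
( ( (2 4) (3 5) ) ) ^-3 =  (2 4) (3 5) 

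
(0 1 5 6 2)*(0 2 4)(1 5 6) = (0 5 1 6 4)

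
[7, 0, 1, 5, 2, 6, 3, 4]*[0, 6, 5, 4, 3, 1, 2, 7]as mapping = [0→7, 1→0, 2→6, 3→1, 4→5, 5→2, 6→4, 7→3]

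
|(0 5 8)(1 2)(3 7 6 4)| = 12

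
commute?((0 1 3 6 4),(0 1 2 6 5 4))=no:(0 1 3 6 4) * (0 1 2 6 5 4)=(0 2 6)(1 3 5 4),(0 1 2 6 5 4) * (0 1 3 6 4)=(0 3 6 5)(1 2 4)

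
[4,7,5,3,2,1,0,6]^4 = [1,4,6,3,7,0,5,2]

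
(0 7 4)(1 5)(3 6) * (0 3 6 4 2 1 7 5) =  (0 5 7 2 1)(3 4)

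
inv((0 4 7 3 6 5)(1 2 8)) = (0 5 6 3 7 4)(1 8 2)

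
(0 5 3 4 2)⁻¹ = (0 2 4 3 5)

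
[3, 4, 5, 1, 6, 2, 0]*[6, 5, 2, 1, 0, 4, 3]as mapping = [0→1, 1→0, 2→4, 3→5, 4→3, 5→2, 6→6]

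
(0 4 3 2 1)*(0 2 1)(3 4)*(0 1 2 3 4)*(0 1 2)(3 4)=(0 3)(1 4)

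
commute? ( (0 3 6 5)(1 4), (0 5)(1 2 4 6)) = no: (0 3 6 5)(1 4) * (0 5)(1 2 4 6) = (0 3 1 6)(2 4), (0 5)(1 2 4 6) * (0 3 6 5)(1 4) = (1 2)(3 6 4 5)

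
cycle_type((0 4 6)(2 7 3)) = 3^2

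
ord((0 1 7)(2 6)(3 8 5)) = 6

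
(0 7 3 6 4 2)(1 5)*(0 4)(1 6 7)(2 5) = (0 1 2 4 5 6)(3 7)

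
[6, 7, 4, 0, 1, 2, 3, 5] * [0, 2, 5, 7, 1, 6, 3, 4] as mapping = [0→3, 1→4, 2→1, 3→0, 4→2, 5→5, 6→7, 7→6] 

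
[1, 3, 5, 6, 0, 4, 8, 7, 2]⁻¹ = [4, 0, 8, 1, 5, 2, 3, 7, 6]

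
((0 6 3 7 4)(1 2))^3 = (0 7 6 4 3)(1 2)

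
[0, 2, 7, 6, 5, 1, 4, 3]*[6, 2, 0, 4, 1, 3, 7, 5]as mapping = [0→6, 1→0, 2→5, 3→7, 4→3, 5→2, 6→1, 7→4]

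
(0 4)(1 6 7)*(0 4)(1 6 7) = (1 7 6)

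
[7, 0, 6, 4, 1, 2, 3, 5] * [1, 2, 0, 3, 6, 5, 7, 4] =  [4, 1, 7, 6, 2, 0, 3, 5]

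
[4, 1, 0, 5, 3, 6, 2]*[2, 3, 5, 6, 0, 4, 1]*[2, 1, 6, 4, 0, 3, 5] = [2, 4, 6, 0, 5, 1, 3]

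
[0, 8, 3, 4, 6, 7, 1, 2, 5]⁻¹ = [0, 6, 7, 2, 3, 8, 4, 5, 1]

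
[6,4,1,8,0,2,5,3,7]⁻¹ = [4,2,5,7,1,6,0,8,3]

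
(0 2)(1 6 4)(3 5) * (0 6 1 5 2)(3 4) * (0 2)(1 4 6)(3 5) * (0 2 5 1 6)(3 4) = (0 5)(1 3 2 6)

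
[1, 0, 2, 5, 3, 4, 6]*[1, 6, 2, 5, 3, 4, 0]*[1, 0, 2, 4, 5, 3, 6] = [6, 0, 2, 5, 3, 4, 1]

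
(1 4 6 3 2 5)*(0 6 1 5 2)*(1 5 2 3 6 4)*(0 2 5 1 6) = (0 4 1 6)(2 3)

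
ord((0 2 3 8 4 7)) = 6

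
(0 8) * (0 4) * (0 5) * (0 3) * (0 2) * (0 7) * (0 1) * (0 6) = (0 8 4 5 3 2 7 1 6)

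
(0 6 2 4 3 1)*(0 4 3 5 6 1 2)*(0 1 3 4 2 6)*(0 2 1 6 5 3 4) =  (0 4 3 5 2)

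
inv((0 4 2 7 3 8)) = (0 8 3 7 2 4)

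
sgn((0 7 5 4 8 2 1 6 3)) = 1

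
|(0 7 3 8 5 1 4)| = 7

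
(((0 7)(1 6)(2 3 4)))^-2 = (2 3 4)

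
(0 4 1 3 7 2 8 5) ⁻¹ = (0 5 8 2 7 3 1 4) 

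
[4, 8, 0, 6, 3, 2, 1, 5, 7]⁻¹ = [2, 6, 5, 4, 0, 7, 3, 8, 1]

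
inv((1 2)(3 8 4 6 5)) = (1 2)(3 5 6 4 8)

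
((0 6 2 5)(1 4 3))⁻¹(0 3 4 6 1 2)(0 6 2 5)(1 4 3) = (1 3 2 4 5 6)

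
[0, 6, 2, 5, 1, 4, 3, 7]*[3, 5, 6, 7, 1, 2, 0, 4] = [3, 0, 6, 2, 5, 1, 7, 4]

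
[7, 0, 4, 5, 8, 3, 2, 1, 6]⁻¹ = [1, 7, 6, 5, 2, 3, 8, 0, 4]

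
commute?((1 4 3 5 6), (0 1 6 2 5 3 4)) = no:(1 4 3 5 6) * (0 1 6 2 5 3 4) = (0 1)(2 5), (0 1 6 2 5 3 4) * (1 4 3 5 6) = (0 4)(2 6)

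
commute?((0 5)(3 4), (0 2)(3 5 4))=no:(0 5)(3 4)*(0 2)(3 5 4)=(0 4 5 2), (0 2)(3 5 4)*(0 5)(3 4)=(0 2 5 3)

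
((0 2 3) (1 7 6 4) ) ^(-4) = (0 3 2) 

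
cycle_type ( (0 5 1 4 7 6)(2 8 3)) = 3.6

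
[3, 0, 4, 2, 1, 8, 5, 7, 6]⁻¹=[1, 4, 3, 0, 2, 6, 8, 7, 5]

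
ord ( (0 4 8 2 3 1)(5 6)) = 6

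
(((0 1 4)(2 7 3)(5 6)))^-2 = (0 1 4)(2 7 3)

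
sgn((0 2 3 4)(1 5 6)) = -1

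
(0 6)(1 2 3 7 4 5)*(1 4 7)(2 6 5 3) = (0 5 4 3 1 6)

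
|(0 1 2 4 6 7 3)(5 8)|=14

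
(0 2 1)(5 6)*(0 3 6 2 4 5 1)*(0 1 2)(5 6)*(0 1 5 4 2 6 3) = (0 2 5 1)(3 4)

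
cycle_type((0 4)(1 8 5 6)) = 2.4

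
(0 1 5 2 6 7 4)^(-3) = (0 6 1 7 5 4 2)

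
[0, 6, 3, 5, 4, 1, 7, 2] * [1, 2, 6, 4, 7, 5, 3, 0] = [1, 3, 4, 5, 7, 2, 0, 6]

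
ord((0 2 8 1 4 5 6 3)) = 8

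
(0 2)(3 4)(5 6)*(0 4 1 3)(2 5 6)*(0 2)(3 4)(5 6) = (0 6 5)(1 4 2 3)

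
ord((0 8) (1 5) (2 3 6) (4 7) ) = 6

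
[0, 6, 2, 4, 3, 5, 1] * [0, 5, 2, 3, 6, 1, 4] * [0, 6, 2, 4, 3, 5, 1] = [0, 3, 2, 1, 4, 6, 5]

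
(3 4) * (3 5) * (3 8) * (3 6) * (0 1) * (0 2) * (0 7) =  (0 1 2 7)(3 4 5 8 6)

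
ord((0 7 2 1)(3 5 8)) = 12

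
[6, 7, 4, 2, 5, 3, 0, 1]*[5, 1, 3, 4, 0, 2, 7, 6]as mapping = [0→7, 1→6, 2→0, 3→3, 4→2, 5→4, 6→5, 7→1]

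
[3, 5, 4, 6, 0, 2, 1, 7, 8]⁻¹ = [4, 6, 5, 0, 2, 1, 3, 7, 8]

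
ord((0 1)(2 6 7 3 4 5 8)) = 14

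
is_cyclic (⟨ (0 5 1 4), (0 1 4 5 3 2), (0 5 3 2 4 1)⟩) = no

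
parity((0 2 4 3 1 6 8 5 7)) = even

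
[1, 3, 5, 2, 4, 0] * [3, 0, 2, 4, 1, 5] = [0, 4, 5, 2, 1, 3]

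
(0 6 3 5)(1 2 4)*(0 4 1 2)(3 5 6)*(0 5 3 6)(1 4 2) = (0 6 3)(1 5 2 4)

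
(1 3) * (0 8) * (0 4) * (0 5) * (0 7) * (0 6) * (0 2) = (0 8 4 5 7 6 2)(1 3)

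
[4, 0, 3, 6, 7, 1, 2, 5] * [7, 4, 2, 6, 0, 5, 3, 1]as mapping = [0→0, 1→7, 2→6, 3→3, 4→1, 5→4, 6→2, 7→5]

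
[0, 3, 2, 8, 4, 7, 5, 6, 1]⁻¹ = [0, 8, 2, 1, 4, 6, 7, 5, 3]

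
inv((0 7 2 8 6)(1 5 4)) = (0 6 8 2 7)(1 4 5)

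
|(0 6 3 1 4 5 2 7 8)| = 9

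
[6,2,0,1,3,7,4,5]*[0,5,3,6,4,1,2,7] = [2,3,0,5,6,7,4,1]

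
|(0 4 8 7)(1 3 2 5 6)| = 20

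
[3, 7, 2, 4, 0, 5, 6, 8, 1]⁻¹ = [4, 8, 2, 0, 3, 5, 6, 1, 7]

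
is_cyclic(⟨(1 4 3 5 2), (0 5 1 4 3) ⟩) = no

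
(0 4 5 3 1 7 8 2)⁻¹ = (0 2 8 7 1 3 5 4)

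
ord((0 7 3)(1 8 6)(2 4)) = 6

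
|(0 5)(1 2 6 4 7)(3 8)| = 10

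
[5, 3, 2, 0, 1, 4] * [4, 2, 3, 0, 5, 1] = [1, 0, 3, 4, 2, 5]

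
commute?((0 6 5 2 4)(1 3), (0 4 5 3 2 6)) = no:(0 6 5 2 4)(1 3) * (0 4 5 3 2 6) = (1 2 5 6 3), (0 4 5 3 2 6) * (0 6 5 2 4)(1 3) = (1 3 4 2 5)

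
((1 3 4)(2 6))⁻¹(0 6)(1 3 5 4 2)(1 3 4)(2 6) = (0 2)(1 6 3 4 5)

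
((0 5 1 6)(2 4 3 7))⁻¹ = (0 6 1 5)(2 7 3 4)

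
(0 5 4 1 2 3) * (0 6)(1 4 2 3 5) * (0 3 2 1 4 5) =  (0 4 5 1 2)(3 6)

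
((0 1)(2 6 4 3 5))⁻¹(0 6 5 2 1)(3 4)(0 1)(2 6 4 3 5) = (0 1 4 2 6)(3 5)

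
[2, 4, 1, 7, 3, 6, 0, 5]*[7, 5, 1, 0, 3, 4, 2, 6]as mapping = [0→1, 1→3, 2→5, 3→6, 4→0, 5→2, 6→7, 7→4]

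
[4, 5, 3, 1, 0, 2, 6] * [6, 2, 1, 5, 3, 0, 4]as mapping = [0→3, 1→0, 2→5, 3→2, 4→6, 5→1, 6→4]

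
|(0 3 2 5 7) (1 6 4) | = 15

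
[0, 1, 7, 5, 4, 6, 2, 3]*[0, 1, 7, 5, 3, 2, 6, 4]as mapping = [0→0, 1→1, 2→4, 3→2, 4→3, 5→6, 6→7, 7→5]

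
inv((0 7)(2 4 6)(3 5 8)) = (0 7)(2 6 4)(3 8 5)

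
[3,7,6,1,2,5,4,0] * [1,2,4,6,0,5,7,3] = [6,3,7,2,4,5,0,1]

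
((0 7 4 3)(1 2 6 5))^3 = (0 3 4 7)(1 5 6 2)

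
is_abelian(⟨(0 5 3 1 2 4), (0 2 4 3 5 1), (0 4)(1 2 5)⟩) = no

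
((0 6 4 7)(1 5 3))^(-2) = (0 4)(1 5 3)(6 7)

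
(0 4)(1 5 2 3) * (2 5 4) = (0 2 3 1 4)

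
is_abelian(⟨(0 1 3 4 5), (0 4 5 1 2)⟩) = no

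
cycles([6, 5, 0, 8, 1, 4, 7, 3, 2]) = (0 6 7 3 8 2)(1 5 4)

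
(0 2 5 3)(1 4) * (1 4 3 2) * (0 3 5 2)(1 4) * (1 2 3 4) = (0 1 5)(2 3 4)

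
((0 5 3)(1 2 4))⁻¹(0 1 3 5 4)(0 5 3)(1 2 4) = (0 3 1 5 2)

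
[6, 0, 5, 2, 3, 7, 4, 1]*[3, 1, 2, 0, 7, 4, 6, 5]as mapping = [0→6, 1→3, 2→4, 3→2, 4→0, 5→5, 6→7, 7→1]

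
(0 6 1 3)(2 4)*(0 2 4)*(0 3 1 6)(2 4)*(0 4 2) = (0 4)(2 3)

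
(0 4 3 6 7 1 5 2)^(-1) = (0 2 5 1 7 6 3 4)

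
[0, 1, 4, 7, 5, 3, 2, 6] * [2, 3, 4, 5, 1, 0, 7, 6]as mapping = [0→2, 1→3, 2→1, 3→6, 4→0, 5→5, 6→4, 7→7]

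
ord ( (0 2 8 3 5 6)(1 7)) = 6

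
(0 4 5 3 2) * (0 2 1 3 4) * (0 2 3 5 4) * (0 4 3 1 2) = (1 5 4 3 2)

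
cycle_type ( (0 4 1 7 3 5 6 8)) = 8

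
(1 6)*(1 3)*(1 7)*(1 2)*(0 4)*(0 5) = (0 4 5)(1 6 3 7 2)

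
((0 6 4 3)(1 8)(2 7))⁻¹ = (0 3 4 6)(1 8)(2 7)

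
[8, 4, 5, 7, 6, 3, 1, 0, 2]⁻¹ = [7, 6, 8, 5, 1, 2, 4, 3, 0]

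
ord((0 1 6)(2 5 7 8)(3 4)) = 12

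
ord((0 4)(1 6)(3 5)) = 2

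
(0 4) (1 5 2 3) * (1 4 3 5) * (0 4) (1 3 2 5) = (0 2 1 3) 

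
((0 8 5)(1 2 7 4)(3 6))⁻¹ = (0 5 8)(1 4 7 2)(3 6)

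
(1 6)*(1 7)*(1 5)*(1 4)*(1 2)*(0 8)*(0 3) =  (0 8 3)(1 6 7 5 4 2)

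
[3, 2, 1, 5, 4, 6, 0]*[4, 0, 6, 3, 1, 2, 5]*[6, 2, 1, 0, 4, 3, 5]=[0, 5, 6, 1, 2, 3, 4]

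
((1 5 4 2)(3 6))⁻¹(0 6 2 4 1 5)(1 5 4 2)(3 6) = (0 3 1 2 5 4)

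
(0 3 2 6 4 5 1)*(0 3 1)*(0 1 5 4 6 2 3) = (0 5 1)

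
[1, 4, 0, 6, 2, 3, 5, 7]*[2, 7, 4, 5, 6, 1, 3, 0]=[7, 6, 2, 3, 4, 5, 1, 0]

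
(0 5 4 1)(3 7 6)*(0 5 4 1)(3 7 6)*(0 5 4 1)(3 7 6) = (0 1 4 5)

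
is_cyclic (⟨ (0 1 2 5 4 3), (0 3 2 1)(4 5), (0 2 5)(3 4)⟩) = no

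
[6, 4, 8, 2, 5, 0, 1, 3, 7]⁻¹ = [5, 6, 3, 7, 1, 4, 0, 8, 2]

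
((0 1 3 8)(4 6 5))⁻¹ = (0 8 3 1)(4 5 6)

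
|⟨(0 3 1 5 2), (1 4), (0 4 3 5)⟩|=720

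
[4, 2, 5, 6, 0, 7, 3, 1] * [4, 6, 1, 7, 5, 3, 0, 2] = [5, 1, 3, 0, 4, 2, 7, 6]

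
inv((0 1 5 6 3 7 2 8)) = (0 8 2 7 3 6 5 1)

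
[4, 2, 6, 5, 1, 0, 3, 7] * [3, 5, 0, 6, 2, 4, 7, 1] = [2, 0, 7, 4, 5, 3, 6, 1]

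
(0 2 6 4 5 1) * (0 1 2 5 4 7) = (0 5 2 6 7)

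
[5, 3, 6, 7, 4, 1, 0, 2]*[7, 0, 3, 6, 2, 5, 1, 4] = [5, 6, 1, 4, 2, 0, 7, 3]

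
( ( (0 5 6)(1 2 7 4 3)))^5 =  (0 6 5)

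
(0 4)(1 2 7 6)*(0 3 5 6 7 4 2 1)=(0 2 4 3 5 6)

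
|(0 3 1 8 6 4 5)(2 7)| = 14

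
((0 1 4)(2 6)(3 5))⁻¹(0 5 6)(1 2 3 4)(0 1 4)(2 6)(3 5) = (0 4 6 5)(1 3 2)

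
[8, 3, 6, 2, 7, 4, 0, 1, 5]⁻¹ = [6, 7, 3, 1, 5, 8, 2, 4, 0]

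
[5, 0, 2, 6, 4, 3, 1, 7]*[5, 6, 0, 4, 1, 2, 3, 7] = [2, 5, 0, 3, 1, 4, 6, 7]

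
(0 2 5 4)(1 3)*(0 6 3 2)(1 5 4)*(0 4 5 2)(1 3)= (0 4 6 1)(2 5 3)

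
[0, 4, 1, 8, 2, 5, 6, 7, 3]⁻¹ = [0, 2, 4, 8, 1, 5, 6, 7, 3]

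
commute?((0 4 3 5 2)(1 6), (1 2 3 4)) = no:(0 4 3 5 2)(1 6) * (1 2 3 4) = (0 1 6 2)(3 5), (1 2 3 4) * (0 4 3 5 2)(1 6) = (0 4 6 1)(2 5)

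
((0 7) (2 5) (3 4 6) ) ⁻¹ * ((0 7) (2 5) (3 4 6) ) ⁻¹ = (3 4 6) 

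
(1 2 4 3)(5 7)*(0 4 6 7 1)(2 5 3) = (0 4 2 6 7 3)(1 5)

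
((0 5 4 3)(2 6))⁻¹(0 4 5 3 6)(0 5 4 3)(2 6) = (0 2 5 3 4)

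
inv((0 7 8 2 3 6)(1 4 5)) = (0 6 3 2 8 7)(1 5 4)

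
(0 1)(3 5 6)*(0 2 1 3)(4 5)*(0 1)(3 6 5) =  (0 6 1 2)(3 4)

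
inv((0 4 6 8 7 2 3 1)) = (0 1 3 2 7 8 6 4)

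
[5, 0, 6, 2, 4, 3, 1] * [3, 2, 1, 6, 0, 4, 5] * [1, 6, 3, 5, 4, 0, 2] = [4, 5, 0, 6, 1, 2, 3]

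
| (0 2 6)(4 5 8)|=3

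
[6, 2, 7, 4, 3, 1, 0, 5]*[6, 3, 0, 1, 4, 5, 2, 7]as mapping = [0→2, 1→0, 2→7, 3→4, 4→1, 5→3, 6→6, 7→5]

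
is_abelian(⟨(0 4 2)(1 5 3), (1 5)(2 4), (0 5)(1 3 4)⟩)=no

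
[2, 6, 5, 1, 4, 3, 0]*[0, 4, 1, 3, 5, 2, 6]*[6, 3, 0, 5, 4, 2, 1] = [3, 1, 0, 4, 2, 5, 6]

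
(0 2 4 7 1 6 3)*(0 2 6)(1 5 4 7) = (0 6 3 2 7 5 4 1)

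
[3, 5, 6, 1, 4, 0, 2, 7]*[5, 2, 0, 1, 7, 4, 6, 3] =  [1, 4, 6, 2, 7, 5, 0, 3]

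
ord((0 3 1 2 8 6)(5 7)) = 6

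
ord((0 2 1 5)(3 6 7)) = 12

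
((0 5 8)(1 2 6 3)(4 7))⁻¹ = (0 8 5)(1 3 6 2)(4 7)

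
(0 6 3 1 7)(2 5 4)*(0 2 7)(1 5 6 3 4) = (0 3 5 1)(2 6 4 7)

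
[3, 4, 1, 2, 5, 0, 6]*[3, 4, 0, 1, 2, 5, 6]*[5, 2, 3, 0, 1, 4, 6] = [2, 3, 1, 5, 4, 0, 6]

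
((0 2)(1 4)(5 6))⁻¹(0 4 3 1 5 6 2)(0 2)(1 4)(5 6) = (0 2 1 3 4 6 5)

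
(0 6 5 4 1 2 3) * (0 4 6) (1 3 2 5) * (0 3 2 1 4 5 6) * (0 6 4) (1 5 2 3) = (0 1 4 3 2 5 6) 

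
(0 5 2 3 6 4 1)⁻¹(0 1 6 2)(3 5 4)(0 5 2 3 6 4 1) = (0 4 3 5)(1 6 2)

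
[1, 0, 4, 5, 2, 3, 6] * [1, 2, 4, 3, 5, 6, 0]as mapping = [0→2, 1→1, 2→5, 3→6, 4→4, 5→3, 6→0]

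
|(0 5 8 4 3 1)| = 6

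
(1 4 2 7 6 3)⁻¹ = (1 3 6 7 2 4)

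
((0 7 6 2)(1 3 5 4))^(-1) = (0 2 6 7)(1 4 5 3)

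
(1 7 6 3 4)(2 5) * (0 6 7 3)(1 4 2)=(0 6)(1 3 2 5)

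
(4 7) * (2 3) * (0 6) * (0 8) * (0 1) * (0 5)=(0 6 8 1 5) (2 3) (4 7) 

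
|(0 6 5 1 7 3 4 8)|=8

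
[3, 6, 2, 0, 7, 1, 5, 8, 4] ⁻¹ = [3, 5, 2, 0, 8, 6, 1, 4, 7] 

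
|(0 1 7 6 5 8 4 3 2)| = 9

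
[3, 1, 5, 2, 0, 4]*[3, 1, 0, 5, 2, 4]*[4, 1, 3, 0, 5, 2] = [2, 1, 5, 4, 0, 3]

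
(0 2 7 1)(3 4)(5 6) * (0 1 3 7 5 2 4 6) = (0 4 7 3 6 2 5)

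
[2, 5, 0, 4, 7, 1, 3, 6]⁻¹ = [2, 5, 0, 6, 3, 1, 7, 4]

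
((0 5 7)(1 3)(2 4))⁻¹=(0 7 5)(1 3)(2 4)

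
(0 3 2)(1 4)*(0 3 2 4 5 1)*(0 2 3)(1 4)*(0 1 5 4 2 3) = (1 4 3 5 2)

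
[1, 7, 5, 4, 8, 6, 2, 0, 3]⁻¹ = [7, 0, 6, 8, 3, 2, 5, 1, 4]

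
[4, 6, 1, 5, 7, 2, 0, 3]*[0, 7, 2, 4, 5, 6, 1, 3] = [5, 1, 7, 6, 3, 2, 0, 4]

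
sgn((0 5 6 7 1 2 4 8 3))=1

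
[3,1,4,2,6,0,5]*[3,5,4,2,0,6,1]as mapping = [0→2,1→5,2→0,3→4,4→1,5→3,6→6]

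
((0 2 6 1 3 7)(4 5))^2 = (0 6 3)(1 7 2)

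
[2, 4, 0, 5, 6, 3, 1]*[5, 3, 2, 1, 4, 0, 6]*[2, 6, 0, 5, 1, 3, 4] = [0, 1, 3, 2, 4, 6, 5]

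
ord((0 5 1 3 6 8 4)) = 7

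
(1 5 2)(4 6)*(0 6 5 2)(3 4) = (0 6 3 4 5)(1 2)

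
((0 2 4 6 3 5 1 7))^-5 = (0 6 1 2 3 7 4 5)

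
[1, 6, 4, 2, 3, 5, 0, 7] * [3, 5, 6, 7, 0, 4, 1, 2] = [5, 1, 0, 6, 7, 4, 3, 2]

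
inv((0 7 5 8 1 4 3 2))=(0 2 3 4 1 8 5 7)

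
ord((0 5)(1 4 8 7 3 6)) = 6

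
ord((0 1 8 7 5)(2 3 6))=15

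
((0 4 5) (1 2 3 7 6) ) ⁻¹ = (0 5 4) (1 6 7 3 2) 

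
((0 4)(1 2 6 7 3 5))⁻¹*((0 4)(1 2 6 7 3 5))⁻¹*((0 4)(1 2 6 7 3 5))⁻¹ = (0 4)(1 7)(2 3)(5 6)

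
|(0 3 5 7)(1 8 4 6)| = 4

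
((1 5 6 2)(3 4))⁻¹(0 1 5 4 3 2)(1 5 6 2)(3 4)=(0 5 6 3 4 1)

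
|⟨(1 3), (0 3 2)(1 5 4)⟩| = 24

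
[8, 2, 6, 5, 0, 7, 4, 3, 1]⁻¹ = [4, 8, 1, 7, 6, 3, 2, 5, 0]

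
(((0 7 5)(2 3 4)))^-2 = (0 7 5)(2 3 4)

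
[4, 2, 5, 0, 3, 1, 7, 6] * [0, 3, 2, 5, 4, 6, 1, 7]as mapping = [0→4, 1→2, 2→6, 3→0, 4→5, 5→3, 6→7, 7→1]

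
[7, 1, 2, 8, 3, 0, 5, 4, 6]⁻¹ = [5, 1, 2, 4, 7, 6, 8, 0, 3]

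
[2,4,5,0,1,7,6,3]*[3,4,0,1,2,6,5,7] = [0,2,6,3,4,7,5,1]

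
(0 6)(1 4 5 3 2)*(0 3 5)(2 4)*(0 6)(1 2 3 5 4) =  (1 3)(4 6 5)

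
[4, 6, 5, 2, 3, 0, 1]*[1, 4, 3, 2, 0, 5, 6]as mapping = [0→0, 1→6, 2→5, 3→3, 4→2, 5→1, 6→4]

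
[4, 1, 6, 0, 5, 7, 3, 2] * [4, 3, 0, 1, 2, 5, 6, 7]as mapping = [0→2, 1→3, 2→6, 3→4, 4→5, 5→7, 6→1, 7→0]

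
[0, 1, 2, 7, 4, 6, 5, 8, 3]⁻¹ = [0, 1, 2, 8, 4, 6, 5, 3, 7]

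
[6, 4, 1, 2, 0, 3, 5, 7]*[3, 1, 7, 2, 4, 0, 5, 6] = [5, 4, 1, 7, 3, 2, 0, 6]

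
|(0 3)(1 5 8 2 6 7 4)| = 14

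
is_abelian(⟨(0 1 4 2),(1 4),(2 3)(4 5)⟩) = no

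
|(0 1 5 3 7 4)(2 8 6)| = 6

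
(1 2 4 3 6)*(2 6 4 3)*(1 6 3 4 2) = (1 3 2 4)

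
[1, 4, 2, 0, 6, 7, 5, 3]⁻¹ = [3, 0, 2, 7, 1, 6, 4, 5]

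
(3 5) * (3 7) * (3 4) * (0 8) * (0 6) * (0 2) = (0 8 6 2)(3 5 7 4)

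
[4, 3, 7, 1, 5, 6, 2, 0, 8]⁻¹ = [7, 3, 6, 1, 0, 4, 5, 2, 8]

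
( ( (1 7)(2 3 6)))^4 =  (2 3 6)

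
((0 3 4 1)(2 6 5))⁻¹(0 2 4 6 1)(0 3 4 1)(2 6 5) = (0 3 6 1 5)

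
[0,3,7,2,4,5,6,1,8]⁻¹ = [0,7,3,1,4,5,6,2,8]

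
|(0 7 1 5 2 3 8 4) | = 8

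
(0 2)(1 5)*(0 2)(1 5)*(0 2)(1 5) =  (0 2)(1 5)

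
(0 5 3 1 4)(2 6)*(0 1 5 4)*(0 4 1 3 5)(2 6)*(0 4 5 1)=(1 5)(3 4)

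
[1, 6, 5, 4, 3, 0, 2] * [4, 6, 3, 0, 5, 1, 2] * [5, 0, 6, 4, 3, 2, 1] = [1, 6, 0, 2, 5, 3, 4]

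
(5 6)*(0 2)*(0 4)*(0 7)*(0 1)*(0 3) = (0 2 4 7 1 3)(5 6)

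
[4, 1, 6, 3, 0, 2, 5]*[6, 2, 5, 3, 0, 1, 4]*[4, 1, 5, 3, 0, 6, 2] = [4, 5, 0, 3, 2, 6, 1]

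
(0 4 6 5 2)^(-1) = (0 2 5 6 4)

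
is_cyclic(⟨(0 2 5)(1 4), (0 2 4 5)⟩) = no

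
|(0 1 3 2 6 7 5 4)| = 8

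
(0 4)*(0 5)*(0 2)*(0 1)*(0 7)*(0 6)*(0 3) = (0 4 5 2 1 7 6 3)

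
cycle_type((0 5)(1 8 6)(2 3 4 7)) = 2.3.4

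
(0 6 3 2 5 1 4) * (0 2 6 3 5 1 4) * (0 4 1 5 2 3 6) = (0 6 2 5 1 4 3)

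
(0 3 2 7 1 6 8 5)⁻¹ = (0 5 8 6 1 7 2 3)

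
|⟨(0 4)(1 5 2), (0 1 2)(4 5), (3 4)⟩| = 720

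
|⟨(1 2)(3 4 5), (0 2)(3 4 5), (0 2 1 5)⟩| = 720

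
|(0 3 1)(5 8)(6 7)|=6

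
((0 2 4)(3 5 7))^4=(0 2 4)(3 5 7)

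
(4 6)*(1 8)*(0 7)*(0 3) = (0 7 3)(1 8)(4 6)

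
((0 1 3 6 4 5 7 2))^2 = (0 3 4 7)(1 6 5 2)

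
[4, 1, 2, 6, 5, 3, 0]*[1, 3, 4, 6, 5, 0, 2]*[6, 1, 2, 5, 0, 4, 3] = [4, 5, 0, 2, 6, 3, 1]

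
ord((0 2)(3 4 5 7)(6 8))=4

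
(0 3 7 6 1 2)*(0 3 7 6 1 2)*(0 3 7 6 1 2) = (0 6)(1 3)(2 7)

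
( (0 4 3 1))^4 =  ()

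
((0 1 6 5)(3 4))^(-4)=()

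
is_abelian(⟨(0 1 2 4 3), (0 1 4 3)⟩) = no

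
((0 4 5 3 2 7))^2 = (0 5 2)(3 7 4)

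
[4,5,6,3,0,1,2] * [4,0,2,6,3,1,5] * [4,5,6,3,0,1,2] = [3,5,1,2,0,4,6]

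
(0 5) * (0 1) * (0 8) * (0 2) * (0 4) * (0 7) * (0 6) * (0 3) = (0 5 1 8 2 4 7 6 3) 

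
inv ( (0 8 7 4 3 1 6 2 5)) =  (0 5 2 6 1 3 4 7 8)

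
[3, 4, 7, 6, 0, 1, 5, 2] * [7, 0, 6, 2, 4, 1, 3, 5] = [2, 4, 5, 3, 7, 0, 1, 6]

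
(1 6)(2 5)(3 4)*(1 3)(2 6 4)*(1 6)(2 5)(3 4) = (1 3 5)(4 6)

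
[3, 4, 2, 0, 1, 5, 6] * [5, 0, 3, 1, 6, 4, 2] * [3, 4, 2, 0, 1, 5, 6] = [4, 6, 0, 5, 3, 1, 2]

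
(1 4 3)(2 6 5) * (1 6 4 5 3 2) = (1 5)(2 4)(3 6)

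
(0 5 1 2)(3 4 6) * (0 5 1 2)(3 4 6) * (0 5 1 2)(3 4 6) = (0 2 1 5)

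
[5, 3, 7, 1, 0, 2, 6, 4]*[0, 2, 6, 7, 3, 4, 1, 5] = [4, 7, 5, 2, 0, 6, 1, 3]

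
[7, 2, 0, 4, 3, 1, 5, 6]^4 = [1, 6, 5, 3, 4, 7, 0, 2]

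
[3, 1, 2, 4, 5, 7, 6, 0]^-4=[3, 1, 2, 4, 5, 7, 6, 0]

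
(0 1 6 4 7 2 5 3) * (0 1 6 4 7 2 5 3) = (0 6 7 5)(1 4 2 3)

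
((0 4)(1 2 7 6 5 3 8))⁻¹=(0 4)(1 8 3 5 6 7 2)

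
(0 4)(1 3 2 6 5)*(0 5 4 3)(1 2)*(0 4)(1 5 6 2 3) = (0 1 4 6)(3 5)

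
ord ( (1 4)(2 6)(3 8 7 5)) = 4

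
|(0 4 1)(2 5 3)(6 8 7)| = 3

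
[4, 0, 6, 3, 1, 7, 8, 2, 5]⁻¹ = [1, 4, 7, 3, 0, 8, 2, 5, 6]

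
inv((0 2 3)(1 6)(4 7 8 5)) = (0 3 2)(1 6)(4 5 8 7)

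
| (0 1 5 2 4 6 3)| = 7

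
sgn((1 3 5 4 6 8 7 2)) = -1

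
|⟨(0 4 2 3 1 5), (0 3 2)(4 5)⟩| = 720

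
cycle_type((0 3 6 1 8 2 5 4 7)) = 9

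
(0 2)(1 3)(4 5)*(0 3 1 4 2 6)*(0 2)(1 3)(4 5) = (0 6 2 1 3 5)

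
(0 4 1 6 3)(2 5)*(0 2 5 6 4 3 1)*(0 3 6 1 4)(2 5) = (0 6 4 3 5 2 1)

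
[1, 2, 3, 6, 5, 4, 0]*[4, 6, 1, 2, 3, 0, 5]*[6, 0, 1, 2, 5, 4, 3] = [3, 0, 1, 4, 6, 2, 5]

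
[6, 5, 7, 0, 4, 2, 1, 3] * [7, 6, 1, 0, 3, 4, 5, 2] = [5, 4, 2, 7, 3, 1, 6, 0]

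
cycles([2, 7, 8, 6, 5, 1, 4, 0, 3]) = (0 2 8 3 6 4 5 1 7)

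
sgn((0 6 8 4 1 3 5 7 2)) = 1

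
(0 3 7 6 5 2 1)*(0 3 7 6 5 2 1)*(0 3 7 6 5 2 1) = (0 6 1 7 2 3 5)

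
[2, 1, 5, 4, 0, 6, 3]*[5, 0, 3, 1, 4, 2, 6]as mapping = [0→3, 1→0, 2→2, 3→4, 4→5, 5→6, 6→1]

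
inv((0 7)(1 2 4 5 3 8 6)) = (0 7)(1 6 8 3 5 4 2)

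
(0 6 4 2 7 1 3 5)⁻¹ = (0 5 3 1 7 2 4 6)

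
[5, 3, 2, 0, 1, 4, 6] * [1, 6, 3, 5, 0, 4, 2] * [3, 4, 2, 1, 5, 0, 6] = [5, 0, 1, 4, 6, 3, 2]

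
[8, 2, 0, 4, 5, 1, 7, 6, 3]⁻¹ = [2, 5, 1, 8, 3, 4, 7, 6, 0]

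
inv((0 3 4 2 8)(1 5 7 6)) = (0 8 2 4 3)(1 6 7 5)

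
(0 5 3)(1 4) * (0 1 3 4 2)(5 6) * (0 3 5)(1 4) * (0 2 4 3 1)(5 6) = (0 5)(1 4 6 2)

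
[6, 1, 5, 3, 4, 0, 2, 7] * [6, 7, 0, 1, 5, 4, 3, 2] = [3, 7, 4, 1, 5, 6, 0, 2]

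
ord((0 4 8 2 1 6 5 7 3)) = 9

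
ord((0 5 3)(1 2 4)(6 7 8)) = 3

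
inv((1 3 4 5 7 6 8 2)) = (1 2 8 6 7 5 4 3)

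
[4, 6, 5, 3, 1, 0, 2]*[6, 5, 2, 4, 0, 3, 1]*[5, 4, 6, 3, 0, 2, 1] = [5, 4, 3, 0, 2, 1, 6]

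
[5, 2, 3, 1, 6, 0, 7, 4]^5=[5, 3, 1, 2, 7, 0, 4, 6]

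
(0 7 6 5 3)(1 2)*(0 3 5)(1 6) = (0 7 1 2 6)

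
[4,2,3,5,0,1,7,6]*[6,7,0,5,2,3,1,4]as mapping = [0→2,1→0,2→5,3→3,4→6,5→7,6→4,7→1]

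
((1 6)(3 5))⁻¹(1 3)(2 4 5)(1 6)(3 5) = (2 4 3)(5 6)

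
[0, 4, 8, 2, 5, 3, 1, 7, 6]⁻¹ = [0, 6, 3, 5, 1, 4, 8, 7, 2]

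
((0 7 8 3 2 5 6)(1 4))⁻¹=(0 6 5 2 3 8 7)(1 4)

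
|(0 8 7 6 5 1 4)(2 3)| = 14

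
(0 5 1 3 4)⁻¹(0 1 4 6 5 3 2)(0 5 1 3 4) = (0 6 1 4 2 5 3)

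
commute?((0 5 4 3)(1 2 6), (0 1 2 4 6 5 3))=no:(0 5 4 3)(1 2 6) * (0 1 2 4 6 5 3)=(0 3 1 4)(2 5 6), (0 1 2 4 6 5 3) * (0 5 4 3)(1 2 6)=(0 2 3 5)(1 6 4)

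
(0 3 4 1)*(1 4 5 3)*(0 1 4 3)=(0 4 3 5)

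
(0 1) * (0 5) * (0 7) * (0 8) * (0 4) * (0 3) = (0 1 5 7 8 4 3)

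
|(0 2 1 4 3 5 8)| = 7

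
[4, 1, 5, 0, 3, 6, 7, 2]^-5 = [4, 1, 7, 0, 3, 2, 5, 6]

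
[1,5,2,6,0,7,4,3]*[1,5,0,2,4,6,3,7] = [5,6,0,3,1,7,4,2] 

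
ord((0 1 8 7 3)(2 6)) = 10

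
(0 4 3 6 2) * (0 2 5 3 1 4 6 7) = (0 6 5 3 7)(1 4)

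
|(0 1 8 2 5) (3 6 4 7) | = 20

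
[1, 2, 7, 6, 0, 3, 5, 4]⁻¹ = [4, 0, 1, 5, 7, 6, 3, 2]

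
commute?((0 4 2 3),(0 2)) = no:(0 4 2 3)*(0 2) = (0 4)(2 3),(0 2)*(0 4 2 3) = (0 3)(2 4)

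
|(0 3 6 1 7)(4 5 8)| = 15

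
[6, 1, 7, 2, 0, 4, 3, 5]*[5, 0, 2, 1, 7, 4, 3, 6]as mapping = [0→3, 1→0, 2→6, 3→2, 4→5, 5→7, 6→1, 7→4]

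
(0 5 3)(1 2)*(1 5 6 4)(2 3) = (0 6 4 1 3)(2 5)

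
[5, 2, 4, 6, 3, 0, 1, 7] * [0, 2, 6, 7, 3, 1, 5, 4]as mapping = [0→1, 1→6, 2→3, 3→5, 4→7, 5→0, 6→2, 7→4]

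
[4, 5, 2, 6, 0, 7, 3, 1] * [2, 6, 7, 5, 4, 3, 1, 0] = [4, 3, 7, 1, 2, 0, 5, 6]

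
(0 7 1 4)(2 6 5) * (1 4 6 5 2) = (0 7 4)(1 6 2 5)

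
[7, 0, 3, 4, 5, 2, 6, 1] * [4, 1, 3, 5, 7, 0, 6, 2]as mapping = [0→2, 1→4, 2→5, 3→7, 4→0, 5→3, 6→6, 7→1]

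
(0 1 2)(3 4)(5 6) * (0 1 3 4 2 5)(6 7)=(0 3 2 1 5 7 6)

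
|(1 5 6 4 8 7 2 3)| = 8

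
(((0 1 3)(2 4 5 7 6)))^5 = (0 3 1)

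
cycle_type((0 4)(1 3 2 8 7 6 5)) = 2.7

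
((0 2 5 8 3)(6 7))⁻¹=(0 3 8 5 2)(6 7)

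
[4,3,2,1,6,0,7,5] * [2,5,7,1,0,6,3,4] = [0,1,7,5,3,2,4,6]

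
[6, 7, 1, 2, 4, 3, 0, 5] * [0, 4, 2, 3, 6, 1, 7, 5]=[7, 5, 4, 2, 6, 3, 0, 1]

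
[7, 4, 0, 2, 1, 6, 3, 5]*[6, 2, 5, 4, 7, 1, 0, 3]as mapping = [0→3, 1→7, 2→6, 3→5, 4→2, 5→0, 6→4, 7→1]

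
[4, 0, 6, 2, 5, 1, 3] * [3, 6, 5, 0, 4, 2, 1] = [4, 3, 1, 5, 2, 6, 0]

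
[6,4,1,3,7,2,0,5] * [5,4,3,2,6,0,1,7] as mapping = [0→1,1→6,2→4,3→2,4→7,5→3,6→5,7→0] 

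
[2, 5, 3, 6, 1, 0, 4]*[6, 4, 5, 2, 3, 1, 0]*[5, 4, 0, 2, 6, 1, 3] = [1, 4, 0, 5, 6, 3, 2]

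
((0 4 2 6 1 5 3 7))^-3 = (0 5 2 7 1 4 3 6)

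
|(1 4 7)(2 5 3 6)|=12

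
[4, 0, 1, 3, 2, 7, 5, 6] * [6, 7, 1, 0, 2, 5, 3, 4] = [2, 6, 7, 0, 1, 4, 5, 3]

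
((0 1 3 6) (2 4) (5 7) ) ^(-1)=(0 6 3 1) (2 4) (5 7) 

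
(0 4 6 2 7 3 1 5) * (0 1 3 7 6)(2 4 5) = (0 5 1 2 6 4)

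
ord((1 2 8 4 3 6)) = 6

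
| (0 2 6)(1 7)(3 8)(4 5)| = 6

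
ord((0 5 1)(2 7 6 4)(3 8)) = 12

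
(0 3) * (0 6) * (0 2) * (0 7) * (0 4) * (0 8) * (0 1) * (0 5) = (0 3 6 2 7 4 8 1 5)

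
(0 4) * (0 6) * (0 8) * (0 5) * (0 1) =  (0 4 6 8 5 1) 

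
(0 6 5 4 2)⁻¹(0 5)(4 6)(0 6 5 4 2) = (2 5)(4 6)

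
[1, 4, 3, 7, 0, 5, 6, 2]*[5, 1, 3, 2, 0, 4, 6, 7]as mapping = [0→1, 1→0, 2→2, 3→7, 4→5, 5→4, 6→6, 7→3]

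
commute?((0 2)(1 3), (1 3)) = yes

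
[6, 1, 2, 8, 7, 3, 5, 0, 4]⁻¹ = [7, 1, 2, 5, 8, 6, 0, 4, 3]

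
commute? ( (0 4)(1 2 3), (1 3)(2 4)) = no: (0 4)(1 2 3) * (1 3)(2 4) = (0 2 1 4), (1 3)(2 4) * (0 4)(1 2 3) = (0 4 3 2)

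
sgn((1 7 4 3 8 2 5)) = 1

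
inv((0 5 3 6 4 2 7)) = (0 7 2 4 6 3 5)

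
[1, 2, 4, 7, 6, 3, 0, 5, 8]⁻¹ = [6, 0, 1, 5, 2, 7, 4, 3, 8]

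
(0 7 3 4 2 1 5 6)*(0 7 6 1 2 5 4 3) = (0 6 7)(1 4 5)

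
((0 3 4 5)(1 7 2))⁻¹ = (0 5 4 3)(1 2 7)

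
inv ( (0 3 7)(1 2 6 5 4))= (0 7 3)(1 4 5 6 2)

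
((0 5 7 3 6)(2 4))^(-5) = (2 4)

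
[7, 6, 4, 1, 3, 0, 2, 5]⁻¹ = [5, 3, 6, 4, 2, 7, 1, 0]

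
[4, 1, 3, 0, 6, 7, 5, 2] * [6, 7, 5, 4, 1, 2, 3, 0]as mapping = [0→1, 1→7, 2→4, 3→6, 4→3, 5→0, 6→2, 7→5]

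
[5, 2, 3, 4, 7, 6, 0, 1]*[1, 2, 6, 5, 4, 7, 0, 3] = [7, 6, 5, 4, 3, 0, 1, 2]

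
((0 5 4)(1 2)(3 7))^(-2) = (0 5 4)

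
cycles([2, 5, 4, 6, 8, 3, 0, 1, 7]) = (0 2 4 8 7 1 5 3 6)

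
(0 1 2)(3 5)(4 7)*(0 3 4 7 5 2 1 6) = (0 6)(2 3)(4 5)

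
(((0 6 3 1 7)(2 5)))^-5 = (2 5)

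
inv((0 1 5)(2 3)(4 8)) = (0 5 1)(2 3)(4 8)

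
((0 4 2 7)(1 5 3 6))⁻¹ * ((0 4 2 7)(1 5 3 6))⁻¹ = (0 2)(1 3)(4 7)(5 6)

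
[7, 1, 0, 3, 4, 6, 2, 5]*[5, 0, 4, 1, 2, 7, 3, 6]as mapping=[0→6, 1→0, 2→5, 3→1, 4→2, 5→3, 6→4, 7→7]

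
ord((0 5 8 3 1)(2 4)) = 10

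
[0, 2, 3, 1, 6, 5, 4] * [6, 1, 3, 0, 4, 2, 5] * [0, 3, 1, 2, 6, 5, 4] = [4, 2, 0, 3, 5, 1, 6]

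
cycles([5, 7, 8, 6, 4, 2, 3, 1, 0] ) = (0 5 2 8)(1 7)(3 6)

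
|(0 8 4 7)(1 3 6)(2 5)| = 12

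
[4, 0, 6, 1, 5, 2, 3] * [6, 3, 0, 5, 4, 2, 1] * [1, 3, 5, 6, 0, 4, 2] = [0, 2, 3, 6, 5, 1, 4]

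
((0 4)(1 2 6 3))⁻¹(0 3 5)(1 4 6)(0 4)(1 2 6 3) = (0 3 2)(1 5 4)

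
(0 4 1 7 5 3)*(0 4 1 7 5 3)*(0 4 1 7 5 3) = (0 7)(1 3)(4 5)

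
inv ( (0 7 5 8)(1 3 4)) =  (0 8 5 7)(1 4 3)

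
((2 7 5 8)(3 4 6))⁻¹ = (2 8 5 7)(3 6 4)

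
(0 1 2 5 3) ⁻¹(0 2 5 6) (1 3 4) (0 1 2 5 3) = (0 4 2) (1 5 3 6) 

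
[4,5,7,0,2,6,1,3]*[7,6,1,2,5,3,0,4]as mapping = [0→5,1→3,2→4,3→7,4→1,5→0,6→6,7→2]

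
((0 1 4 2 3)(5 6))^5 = (5 6)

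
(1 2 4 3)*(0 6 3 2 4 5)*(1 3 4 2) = (0 6 4 1 2 5)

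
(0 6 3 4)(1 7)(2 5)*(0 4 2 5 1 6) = (1 7 6 3 2)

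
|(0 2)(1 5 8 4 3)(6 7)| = 10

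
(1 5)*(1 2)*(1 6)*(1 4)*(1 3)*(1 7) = (1 5 2 6 4 3 7)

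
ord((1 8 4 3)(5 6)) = 4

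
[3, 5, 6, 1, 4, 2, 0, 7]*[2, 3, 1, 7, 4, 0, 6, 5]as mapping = [0→7, 1→0, 2→6, 3→3, 4→4, 5→1, 6→2, 7→5]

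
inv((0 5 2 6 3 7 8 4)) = (0 4 8 7 3 6 2 5)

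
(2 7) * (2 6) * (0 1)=(0 1)(2 7 6)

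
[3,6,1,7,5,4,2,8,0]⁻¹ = [8,2,6,0,5,4,1,3,7]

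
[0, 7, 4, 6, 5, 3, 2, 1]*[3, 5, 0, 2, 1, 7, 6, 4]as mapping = [0→3, 1→4, 2→1, 3→6, 4→7, 5→2, 6→0, 7→5]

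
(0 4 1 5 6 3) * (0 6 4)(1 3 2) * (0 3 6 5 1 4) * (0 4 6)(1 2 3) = (0 1 2 6 3 5 4)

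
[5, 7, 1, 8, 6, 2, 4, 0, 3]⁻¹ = [7, 2, 5, 8, 6, 0, 4, 1, 3]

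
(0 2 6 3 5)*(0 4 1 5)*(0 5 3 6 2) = (1 3 5 4)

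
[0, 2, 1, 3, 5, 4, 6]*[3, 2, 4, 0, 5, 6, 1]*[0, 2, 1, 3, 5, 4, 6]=[3, 5, 1, 0, 6, 4, 2]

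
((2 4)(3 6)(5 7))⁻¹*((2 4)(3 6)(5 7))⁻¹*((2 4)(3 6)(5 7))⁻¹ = (2 4)(3 6)(5 7)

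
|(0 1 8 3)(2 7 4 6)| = 4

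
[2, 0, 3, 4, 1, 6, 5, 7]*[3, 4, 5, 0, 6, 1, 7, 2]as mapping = [0→5, 1→3, 2→0, 3→6, 4→4, 5→7, 6→1, 7→2]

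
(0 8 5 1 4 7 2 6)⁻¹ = (0 6 2 7 4 1 5 8)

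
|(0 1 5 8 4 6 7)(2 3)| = 14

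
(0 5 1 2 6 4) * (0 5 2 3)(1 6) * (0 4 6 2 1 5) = (0 1 3 4)(2 5)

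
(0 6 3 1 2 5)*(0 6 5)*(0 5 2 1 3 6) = (0 2 5)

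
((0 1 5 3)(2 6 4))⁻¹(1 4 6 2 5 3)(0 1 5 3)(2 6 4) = (0 5 2 4 6 3)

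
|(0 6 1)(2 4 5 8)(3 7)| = 12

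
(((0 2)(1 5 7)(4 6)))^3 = (0 2)(4 6)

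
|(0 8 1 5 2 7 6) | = 7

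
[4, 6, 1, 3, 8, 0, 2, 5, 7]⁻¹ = [5, 2, 6, 3, 0, 7, 1, 8, 4]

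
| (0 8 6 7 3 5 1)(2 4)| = 14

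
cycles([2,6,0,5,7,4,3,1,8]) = (0 2)(1 6 3 5 4 7)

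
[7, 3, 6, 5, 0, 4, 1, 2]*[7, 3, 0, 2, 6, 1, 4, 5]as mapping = [0→5, 1→2, 2→4, 3→1, 4→7, 5→6, 6→3, 7→0]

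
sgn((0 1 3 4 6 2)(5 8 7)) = -1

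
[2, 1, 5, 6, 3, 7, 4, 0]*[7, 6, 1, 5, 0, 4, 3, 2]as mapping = [0→1, 1→6, 2→4, 3→3, 4→5, 5→2, 6→0, 7→7]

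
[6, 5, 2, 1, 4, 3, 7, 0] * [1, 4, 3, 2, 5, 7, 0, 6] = [0, 7, 3, 4, 5, 2, 6, 1]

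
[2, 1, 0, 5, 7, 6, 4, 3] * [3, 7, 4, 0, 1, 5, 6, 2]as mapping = [0→4, 1→7, 2→3, 3→5, 4→2, 5→6, 6→1, 7→0]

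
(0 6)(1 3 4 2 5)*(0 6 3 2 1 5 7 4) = (0 3)(1 2 7 4)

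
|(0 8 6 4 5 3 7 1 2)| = 9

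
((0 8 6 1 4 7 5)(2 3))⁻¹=(0 5 7 4 1 6 8)(2 3)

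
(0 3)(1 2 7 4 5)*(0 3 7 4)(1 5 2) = (0 7)(2 4)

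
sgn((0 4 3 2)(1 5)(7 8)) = -1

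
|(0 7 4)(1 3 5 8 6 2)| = 6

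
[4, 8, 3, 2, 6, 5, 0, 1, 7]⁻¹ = [6, 7, 3, 2, 0, 5, 4, 8, 1]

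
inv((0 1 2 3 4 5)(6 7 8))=(0 5 4 3 2 1)(6 8 7)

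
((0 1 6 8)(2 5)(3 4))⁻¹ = (0 8 6 1)(2 5)(3 4)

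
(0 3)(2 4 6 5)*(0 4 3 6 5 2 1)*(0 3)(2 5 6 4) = (0 4 6 5 1 3 2)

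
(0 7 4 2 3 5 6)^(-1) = (0 6 5 3 2 4 7)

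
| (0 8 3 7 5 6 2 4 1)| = 9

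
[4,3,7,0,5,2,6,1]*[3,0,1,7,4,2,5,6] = [4,7,6,3,2,1,5,0]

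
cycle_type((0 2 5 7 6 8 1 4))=8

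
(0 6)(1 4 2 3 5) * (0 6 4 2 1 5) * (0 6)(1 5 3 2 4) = (0 1 4 5 3 6)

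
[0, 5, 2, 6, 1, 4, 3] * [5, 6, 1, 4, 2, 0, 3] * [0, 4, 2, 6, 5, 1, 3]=[1, 0, 4, 6, 3, 2, 5]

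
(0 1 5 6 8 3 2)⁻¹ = (0 2 3 8 6 5 1)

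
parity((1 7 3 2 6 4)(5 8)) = even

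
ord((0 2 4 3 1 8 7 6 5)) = 9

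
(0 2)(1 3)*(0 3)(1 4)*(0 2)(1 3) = (1 2)(3 4)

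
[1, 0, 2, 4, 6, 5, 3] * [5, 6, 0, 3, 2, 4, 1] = [6, 5, 0, 2, 1, 4, 3]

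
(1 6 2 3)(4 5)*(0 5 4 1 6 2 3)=(0 5 1 2)(3 6)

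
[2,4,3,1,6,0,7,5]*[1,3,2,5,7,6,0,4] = [2,7,5,3,0,1,4,6]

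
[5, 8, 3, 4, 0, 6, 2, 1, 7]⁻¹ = [4, 7, 6, 2, 3, 0, 5, 8, 1]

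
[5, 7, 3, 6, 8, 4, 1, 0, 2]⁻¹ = [7, 6, 8, 2, 5, 0, 3, 1, 4]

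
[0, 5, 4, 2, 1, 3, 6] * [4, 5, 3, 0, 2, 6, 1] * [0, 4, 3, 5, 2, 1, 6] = [2, 6, 3, 5, 1, 0, 4]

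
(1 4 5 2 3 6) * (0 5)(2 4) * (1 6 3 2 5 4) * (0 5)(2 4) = (0 2 4 5 1)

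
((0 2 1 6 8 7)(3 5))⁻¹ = (0 7 8 6 1 2)(3 5)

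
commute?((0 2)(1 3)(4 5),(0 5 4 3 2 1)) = no:(0 2)(1 3)(4 5)*(0 5 4 3 2 1) = (0 1 2 5 3),(0 5 4 3 2 1)*(0 2)(1 3)(4 5) = (0 4 1 2 3)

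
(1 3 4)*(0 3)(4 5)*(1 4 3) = (0 1)(3 5)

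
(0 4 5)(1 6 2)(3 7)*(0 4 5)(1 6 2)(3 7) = (0 5 4)(1 2 6)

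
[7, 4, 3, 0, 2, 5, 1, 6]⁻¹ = [3, 6, 4, 2, 1, 5, 7, 0]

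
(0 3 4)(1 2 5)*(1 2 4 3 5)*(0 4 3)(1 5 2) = (0 2 5 1 3)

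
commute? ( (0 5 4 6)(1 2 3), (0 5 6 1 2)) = no: (0 5 4 6)(1 2 3) * (0 5 6 1 2) = (0 6 5 4 1)(2 3), (0 5 6 1 2) * (0 5 4 6)(1 2 3) = (0 4 6 2 5)(1 3)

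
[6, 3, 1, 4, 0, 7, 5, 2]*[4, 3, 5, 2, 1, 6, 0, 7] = [0, 2, 3, 1, 4, 7, 6, 5]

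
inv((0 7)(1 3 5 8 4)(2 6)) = (0 7)(1 4 8 5 3)(2 6)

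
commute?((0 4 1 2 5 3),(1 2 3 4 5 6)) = no:(0 4 1 2 5 3)*(1 2 3 4 5 6) = (0 5 4 2 6 1 3),(1 2 3 4 5 6)*(0 4 1 2 5 3) = (0 4 3 1 5 6 2)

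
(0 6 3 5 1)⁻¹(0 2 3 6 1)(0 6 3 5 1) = (0 6 2 5 3)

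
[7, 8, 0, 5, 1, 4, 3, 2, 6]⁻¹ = [2, 4, 7, 6, 5, 3, 8, 0, 1]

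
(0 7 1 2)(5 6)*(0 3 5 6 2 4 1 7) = (1 4)(2 3 5)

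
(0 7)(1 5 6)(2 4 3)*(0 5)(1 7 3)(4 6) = (0 3 2 6 7 5 4 1)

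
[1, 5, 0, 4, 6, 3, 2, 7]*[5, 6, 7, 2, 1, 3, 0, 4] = [6, 3, 5, 1, 0, 2, 7, 4]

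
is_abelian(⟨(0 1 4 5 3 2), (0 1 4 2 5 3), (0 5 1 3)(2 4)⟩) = no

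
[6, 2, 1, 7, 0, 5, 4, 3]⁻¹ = [4, 2, 1, 7, 6, 5, 0, 3]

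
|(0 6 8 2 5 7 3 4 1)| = 9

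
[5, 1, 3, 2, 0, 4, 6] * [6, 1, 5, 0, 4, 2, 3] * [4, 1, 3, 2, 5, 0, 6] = [3, 1, 4, 0, 6, 5, 2]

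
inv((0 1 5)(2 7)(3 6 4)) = (0 5 1)(2 7)(3 4 6)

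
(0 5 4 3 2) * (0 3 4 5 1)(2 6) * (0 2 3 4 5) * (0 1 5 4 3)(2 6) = (0 5 1 6)(2 3)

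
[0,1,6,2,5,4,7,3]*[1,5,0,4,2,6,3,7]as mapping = [0→1,1→5,2→3,3→0,4→6,5→2,6→7,7→4]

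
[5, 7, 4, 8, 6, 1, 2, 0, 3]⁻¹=[7, 5, 6, 8, 2, 0, 4, 1, 3]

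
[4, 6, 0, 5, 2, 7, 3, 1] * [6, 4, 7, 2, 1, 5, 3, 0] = [1, 3, 6, 5, 7, 0, 2, 4]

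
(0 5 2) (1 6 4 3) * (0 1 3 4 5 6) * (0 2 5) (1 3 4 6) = (0 1 2 3 4 6) 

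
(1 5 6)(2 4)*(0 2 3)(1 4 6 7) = (0 2 6 4 3)(1 5 7)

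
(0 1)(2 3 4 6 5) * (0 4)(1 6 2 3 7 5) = (0 6 1 4 2 7 5 3)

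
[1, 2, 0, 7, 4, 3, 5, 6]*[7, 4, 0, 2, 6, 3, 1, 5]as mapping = [0→4, 1→0, 2→7, 3→5, 4→6, 5→2, 6→3, 7→1]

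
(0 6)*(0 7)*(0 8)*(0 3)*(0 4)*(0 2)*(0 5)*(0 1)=(0 6 7 8 3 4 2 5 1) 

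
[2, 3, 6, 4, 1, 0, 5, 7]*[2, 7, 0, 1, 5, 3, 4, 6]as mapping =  [0→0, 1→1, 2→4, 3→5, 4→7, 5→2, 6→3, 7→6]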